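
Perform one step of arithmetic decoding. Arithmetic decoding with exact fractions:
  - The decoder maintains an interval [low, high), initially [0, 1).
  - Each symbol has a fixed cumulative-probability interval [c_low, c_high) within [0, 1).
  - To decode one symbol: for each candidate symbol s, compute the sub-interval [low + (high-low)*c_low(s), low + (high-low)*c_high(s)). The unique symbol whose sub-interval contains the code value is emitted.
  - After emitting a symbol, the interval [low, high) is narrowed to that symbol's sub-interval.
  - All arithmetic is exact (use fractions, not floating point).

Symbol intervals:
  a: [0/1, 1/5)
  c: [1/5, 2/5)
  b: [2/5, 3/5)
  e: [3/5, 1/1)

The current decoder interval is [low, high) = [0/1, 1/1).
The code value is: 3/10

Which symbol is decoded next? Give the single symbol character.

Answer: c

Derivation:
Interval width = high − low = 1/1 − 0/1 = 1/1
Scaled code = (code − low) / width = (3/10 − 0/1) / 1/1 = 3/10
  a: [0/1, 1/5) 
  c: [1/5, 2/5) ← scaled code falls here ✓
  b: [2/5, 3/5) 
  e: [3/5, 1/1) 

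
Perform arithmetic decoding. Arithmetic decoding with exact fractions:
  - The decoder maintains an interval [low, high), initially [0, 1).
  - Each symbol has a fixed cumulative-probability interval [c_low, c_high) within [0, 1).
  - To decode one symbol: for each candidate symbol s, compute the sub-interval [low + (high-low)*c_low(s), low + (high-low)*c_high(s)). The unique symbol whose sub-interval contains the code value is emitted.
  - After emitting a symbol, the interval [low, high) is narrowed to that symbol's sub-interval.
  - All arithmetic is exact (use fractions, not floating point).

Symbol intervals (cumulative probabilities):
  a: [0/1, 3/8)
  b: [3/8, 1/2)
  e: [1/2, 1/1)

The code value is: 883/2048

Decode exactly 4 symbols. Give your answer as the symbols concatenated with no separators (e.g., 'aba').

Answer: bbea

Derivation:
Step 1: interval [0/1, 1/1), width = 1/1 - 0/1 = 1/1
  'a': [0/1 + 1/1*0/1, 0/1 + 1/1*3/8) = [0/1, 3/8)
  'b': [0/1 + 1/1*3/8, 0/1 + 1/1*1/2) = [3/8, 1/2) <- contains code 883/2048
  'e': [0/1 + 1/1*1/2, 0/1 + 1/1*1/1) = [1/2, 1/1)
  emit 'b', narrow to [3/8, 1/2)
Step 2: interval [3/8, 1/2), width = 1/2 - 3/8 = 1/8
  'a': [3/8 + 1/8*0/1, 3/8 + 1/8*3/8) = [3/8, 27/64)
  'b': [3/8 + 1/8*3/8, 3/8 + 1/8*1/2) = [27/64, 7/16) <- contains code 883/2048
  'e': [3/8 + 1/8*1/2, 3/8 + 1/8*1/1) = [7/16, 1/2)
  emit 'b', narrow to [27/64, 7/16)
Step 3: interval [27/64, 7/16), width = 7/16 - 27/64 = 1/64
  'a': [27/64 + 1/64*0/1, 27/64 + 1/64*3/8) = [27/64, 219/512)
  'b': [27/64 + 1/64*3/8, 27/64 + 1/64*1/2) = [219/512, 55/128)
  'e': [27/64 + 1/64*1/2, 27/64 + 1/64*1/1) = [55/128, 7/16) <- contains code 883/2048
  emit 'e', narrow to [55/128, 7/16)
Step 4: interval [55/128, 7/16), width = 7/16 - 55/128 = 1/128
  'a': [55/128 + 1/128*0/1, 55/128 + 1/128*3/8) = [55/128, 443/1024) <- contains code 883/2048
  'b': [55/128 + 1/128*3/8, 55/128 + 1/128*1/2) = [443/1024, 111/256)
  'e': [55/128 + 1/128*1/2, 55/128 + 1/128*1/1) = [111/256, 7/16)
  emit 'a', narrow to [55/128, 443/1024)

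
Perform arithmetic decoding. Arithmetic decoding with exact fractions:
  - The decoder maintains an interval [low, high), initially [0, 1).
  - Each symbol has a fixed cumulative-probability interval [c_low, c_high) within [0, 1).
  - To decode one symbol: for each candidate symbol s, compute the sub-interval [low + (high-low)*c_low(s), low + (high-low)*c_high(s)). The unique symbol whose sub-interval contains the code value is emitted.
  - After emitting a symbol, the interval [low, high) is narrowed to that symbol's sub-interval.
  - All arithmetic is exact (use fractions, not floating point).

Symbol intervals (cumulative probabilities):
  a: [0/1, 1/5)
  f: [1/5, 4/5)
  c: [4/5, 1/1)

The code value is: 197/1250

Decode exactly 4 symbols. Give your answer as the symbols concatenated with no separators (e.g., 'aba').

Step 1: interval [0/1, 1/1), width = 1/1 - 0/1 = 1/1
  'a': [0/1 + 1/1*0/1, 0/1 + 1/1*1/5) = [0/1, 1/5) <- contains code 197/1250
  'f': [0/1 + 1/1*1/5, 0/1 + 1/1*4/5) = [1/5, 4/5)
  'c': [0/1 + 1/1*4/5, 0/1 + 1/1*1/1) = [4/5, 1/1)
  emit 'a', narrow to [0/1, 1/5)
Step 2: interval [0/1, 1/5), width = 1/5 - 0/1 = 1/5
  'a': [0/1 + 1/5*0/1, 0/1 + 1/5*1/5) = [0/1, 1/25)
  'f': [0/1 + 1/5*1/5, 0/1 + 1/5*4/5) = [1/25, 4/25) <- contains code 197/1250
  'c': [0/1 + 1/5*4/5, 0/1 + 1/5*1/1) = [4/25, 1/5)
  emit 'f', narrow to [1/25, 4/25)
Step 3: interval [1/25, 4/25), width = 4/25 - 1/25 = 3/25
  'a': [1/25 + 3/25*0/1, 1/25 + 3/25*1/5) = [1/25, 8/125)
  'f': [1/25 + 3/25*1/5, 1/25 + 3/25*4/5) = [8/125, 17/125)
  'c': [1/25 + 3/25*4/5, 1/25 + 3/25*1/1) = [17/125, 4/25) <- contains code 197/1250
  emit 'c', narrow to [17/125, 4/25)
Step 4: interval [17/125, 4/25), width = 4/25 - 17/125 = 3/125
  'a': [17/125 + 3/125*0/1, 17/125 + 3/125*1/5) = [17/125, 88/625)
  'f': [17/125 + 3/125*1/5, 17/125 + 3/125*4/5) = [88/625, 97/625)
  'c': [17/125 + 3/125*4/5, 17/125 + 3/125*1/1) = [97/625, 4/25) <- contains code 197/1250
  emit 'c', narrow to [97/625, 4/25)

Answer: afcc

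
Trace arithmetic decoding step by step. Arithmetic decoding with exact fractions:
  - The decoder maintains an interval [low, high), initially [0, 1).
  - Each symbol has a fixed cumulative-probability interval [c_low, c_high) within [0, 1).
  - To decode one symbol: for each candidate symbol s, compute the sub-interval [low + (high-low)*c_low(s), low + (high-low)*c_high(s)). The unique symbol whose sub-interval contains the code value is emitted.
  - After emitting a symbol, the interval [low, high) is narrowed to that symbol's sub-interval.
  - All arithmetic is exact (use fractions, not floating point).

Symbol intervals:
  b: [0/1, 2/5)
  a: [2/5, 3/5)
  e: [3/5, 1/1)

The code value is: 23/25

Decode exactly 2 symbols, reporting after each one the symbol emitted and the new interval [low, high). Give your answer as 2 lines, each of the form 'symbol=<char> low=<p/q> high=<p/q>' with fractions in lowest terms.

Step 1: interval [0/1, 1/1), width = 1/1 - 0/1 = 1/1
  'b': [0/1 + 1/1*0/1, 0/1 + 1/1*2/5) = [0/1, 2/5)
  'a': [0/1 + 1/1*2/5, 0/1 + 1/1*3/5) = [2/5, 3/5)
  'e': [0/1 + 1/1*3/5, 0/1 + 1/1*1/1) = [3/5, 1/1) <- contains code 23/25
  emit 'e', narrow to [3/5, 1/1)
Step 2: interval [3/5, 1/1), width = 1/1 - 3/5 = 2/5
  'b': [3/5 + 2/5*0/1, 3/5 + 2/5*2/5) = [3/5, 19/25)
  'a': [3/5 + 2/5*2/5, 3/5 + 2/5*3/5) = [19/25, 21/25)
  'e': [3/5 + 2/5*3/5, 3/5 + 2/5*1/1) = [21/25, 1/1) <- contains code 23/25
  emit 'e', narrow to [21/25, 1/1)

Answer: symbol=e low=3/5 high=1/1
symbol=e low=21/25 high=1/1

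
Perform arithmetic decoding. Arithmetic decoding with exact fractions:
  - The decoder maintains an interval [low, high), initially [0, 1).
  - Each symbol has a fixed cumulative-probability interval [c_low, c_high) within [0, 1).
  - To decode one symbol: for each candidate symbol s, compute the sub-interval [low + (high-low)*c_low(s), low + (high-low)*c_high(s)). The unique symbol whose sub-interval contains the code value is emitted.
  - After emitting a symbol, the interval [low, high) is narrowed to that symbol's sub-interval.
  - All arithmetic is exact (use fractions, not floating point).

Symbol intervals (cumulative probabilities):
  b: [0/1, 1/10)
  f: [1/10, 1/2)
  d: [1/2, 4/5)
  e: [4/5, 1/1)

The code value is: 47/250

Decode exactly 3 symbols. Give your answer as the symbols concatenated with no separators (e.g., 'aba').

Answer: fff

Derivation:
Step 1: interval [0/1, 1/1), width = 1/1 - 0/1 = 1/1
  'b': [0/1 + 1/1*0/1, 0/1 + 1/1*1/10) = [0/1, 1/10)
  'f': [0/1 + 1/1*1/10, 0/1 + 1/1*1/2) = [1/10, 1/2) <- contains code 47/250
  'd': [0/1 + 1/1*1/2, 0/1 + 1/1*4/5) = [1/2, 4/5)
  'e': [0/1 + 1/1*4/5, 0/1 + 1/1*1/1) = [4/5, 1/1)
  emit 'f', narrow to [1/10, 1/2)
Step 2: interval [1/10, 1/2), width = 1/2 - 1/10 = 2/5
  'b': [1/10 + 2/5*0/1, 1/10 + 2/5*1/10) = [1/10, 7/50)
  'f': [1/10 + 2/5*1/10, 1/10 + 2/5*1/2) = [7/50, 3/10) <- contains code 47/250
  'd': [1/10 + 2/5*1/2, 1/10 + 2/5*4/5) = [3/10, 21/50)
  'e': [1/10 + 2/5*4/5, 1/10 + 2/5*1/1) = [21/50, 1/2)
  emit 'f', narrow to [7/50, 3/10)
Step 3: interval [7/50, 3/10), width = 3/10 - 7/50 = 4/25
  'b': [7/50 + 4/25*0/1, 7/50 + 4/25*1/10) = [7/50, 39/250)
  'f': [7/50 + 4/25*1/10, 7/50 + 4/25*1/2) = [39/250, 11/50) <- contains code 47/250
  'd': [7/50 + 4/25*1/2, 7/50 + 4/25*4/5) = [11/50, 67/250)
  'e': [7/50 + 4/25*4/5, 7/50 + 4/25*1/1) = [67/250, 3/10)
  emit 'f', narrow to [39/250, 11/50)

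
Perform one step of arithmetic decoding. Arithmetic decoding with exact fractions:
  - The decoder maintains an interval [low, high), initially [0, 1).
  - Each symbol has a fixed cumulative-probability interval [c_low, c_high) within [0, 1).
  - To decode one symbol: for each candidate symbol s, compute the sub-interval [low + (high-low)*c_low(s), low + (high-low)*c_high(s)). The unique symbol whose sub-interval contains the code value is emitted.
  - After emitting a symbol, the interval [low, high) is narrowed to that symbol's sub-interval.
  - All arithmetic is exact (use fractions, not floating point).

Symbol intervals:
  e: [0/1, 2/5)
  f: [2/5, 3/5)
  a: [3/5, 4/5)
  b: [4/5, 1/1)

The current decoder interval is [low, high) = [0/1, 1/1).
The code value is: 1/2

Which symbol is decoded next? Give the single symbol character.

Answer: f

Derivation:
Interval width = high − low = 1/1 − 0/1 = 1/1
Scaled code = (code − low) / width = (1/2 − 0/1) / 1/1 = 1/2
  e: [0/1, 2/5) 
  f: [2/5, 3/5) ← scaled code falls here ✓
  a: [3/5, 4/5) 
  b: [4/5, 1/1) 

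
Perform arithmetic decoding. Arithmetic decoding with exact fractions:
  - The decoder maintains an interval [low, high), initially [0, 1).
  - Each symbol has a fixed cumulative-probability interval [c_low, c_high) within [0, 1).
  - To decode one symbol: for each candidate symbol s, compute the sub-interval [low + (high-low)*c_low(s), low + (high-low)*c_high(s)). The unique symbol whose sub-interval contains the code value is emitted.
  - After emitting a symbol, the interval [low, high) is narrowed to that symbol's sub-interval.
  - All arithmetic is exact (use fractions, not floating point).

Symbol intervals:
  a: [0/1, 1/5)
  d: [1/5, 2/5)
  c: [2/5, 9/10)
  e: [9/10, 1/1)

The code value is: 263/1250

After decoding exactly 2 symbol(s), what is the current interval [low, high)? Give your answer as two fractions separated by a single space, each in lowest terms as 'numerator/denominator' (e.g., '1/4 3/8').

Step 1: interval [0/1, 1/1), width = 1/1 - 0/1 = 1/1
  'a': [0/1 + 1/1*0/1, 0/1 + 1/1*1/5) = [0/1, 1/5)
  'd': [0/1 + 1/1*1/5, 0/1 + 1/1*2/5) = [1/5, 2/5) <- contains code 263/1250
  'c': [0/1 + 1/1*2/5, 0/1 + 1/1*9/10) = [2/5, 9/10)
  'e': [0/1 + 1/1*9/10, 0/1 + 1/1*1/1) = [9/10, 1/1)
  emit 'd', narrow to [1/5, 2/5)
Step 2: interval [1/5, 2/5), width = 2/5 - 1/5 = 1/5
  'a': [1/5 + 1/5*0/1, 1/5 + 1/5*1/5) = [1/5, 6/25) <- contains code 263/1250
  'd': [1/5 + 1/5*1/5, 1/5 + 1/5*2/5) = [6/25, 7/25)
  'c': [1/5 + 1/5*2/5, 1/5 + 1/5*9/10) = [7/25, 19/50)
  'e': [1/5 + 1/5*9/10, 1/5 + 1/5*1/1) = [19/50, 2/5)
  emit 'a', narrow to [1/5, 6/25)

Answer: 1/5 6/25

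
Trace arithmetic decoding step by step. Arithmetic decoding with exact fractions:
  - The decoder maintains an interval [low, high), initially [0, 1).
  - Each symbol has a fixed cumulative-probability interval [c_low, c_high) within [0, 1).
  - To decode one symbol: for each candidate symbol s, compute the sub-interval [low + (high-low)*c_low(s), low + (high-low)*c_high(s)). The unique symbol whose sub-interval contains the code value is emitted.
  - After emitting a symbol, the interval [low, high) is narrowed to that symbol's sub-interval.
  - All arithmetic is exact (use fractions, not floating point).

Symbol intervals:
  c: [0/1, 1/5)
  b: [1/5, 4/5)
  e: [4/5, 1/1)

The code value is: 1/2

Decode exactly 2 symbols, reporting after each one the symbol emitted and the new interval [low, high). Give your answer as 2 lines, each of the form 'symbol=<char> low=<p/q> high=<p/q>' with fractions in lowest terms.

Step 1: interval [0/1, 1/1), width = 1/1 - 0/1 = 1/1
  'c': [0/1 + 1/1*0/1, 0/1 + 1/1*1/5) = [0/1, 1/5)
  'b': [0/1 + 1/1*1/5, 0/1 + 1/1*4/5) = [1/5, 4/5) <- contains code 1/2
  'e': [0/1 + 1/1*4/5, 0/1 + 1/1*1/1) = [4/5, 1/1)
  emit 'b', narrow to [1/5, 4/5)
Step 2: interval [1/5, 4/5), width = 4/5 - 1/5 = 3/5
  'c': [1/5 + 3/5*0/1, 1/5 + 3/5*1/5) = [1/5, 8/25)
  'b': [1/5 + 3/5*1/5, 1/5 + 3/5*4/5) = [8/25, 17/25) <- contains code 1/2
  'e': [1/5 + 3/5*4/5, 1/5 + 3/5*1/1) = [17/25, 4/5)
  emit 'b', narrow to [8/25, 17/25)

Answer: symbol=b low=1/5 high=4/5
symbol=b low=8/25 high=17/25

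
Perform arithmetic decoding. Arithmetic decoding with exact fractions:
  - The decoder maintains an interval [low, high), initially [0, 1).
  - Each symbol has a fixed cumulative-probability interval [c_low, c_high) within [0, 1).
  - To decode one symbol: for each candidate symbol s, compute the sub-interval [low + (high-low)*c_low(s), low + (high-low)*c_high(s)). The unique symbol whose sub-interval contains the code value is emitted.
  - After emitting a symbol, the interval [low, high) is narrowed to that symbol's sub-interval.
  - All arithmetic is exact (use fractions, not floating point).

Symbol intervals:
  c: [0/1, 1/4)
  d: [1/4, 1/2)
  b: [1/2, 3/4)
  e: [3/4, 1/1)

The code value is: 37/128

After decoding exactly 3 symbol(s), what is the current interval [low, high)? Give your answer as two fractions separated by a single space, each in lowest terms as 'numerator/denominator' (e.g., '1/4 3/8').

Step 1: interval [0/1, 1/1), width = 1/1 - 0/1 = 1/1
  'c': [0/1 + 1/1*0/1, 0/1 + 1/1*1/4) = [0/1, 1/4)
  'd': [0/1 + 1/1*1/4, 0/1 + 1/1*1/2) = [1/4, 1/2) <- contains code 37/128
  'b': [0/1 + 1/1*1/2, 0/1 + 1/1*3/4) = [1/2, 3/4)
  'e': [0/1 + 1/1*3/4, 0/1 + 1/1*1/1) = [3/4, 1/1)
  emit 'd', narrow to [1/4, 1/2)
Step 2: interval [1/4, 1/2), width = 1/2 - 1/4 = 1/4
  'c': [1/4 + 1/4*0/1, 1/4 + 1/4*1/4) = [1/4, 5/16) <- contains code 37/128
  'd': [1/4 + 1/4*1/4, 1/4 + 1/4*1/2) = [5/16, 3/8)
  'b': [1/4 + 1/4*1/2, 1/4 + 1/4*3/4) = [3/8, 7/16)
  'e': [1/4 + 1/4*3/4, 1/4 + 1/4*1/1) = [7/16, 1/2)
  emit 'c', narrow to [1/4, 5/16)
Step 3: interval [1/4, 5/16), width = 5/16 - 1/4 = 1/16
  'c': [1/4 + 1/16*0/1, 1/4 + 1/16*1/4) = [1/4, 17/64)
  'd': [1/4 + 1/16*1/4, 1/4 + 1/16*1/2) = [17/64, 9/32)
  'b': [1/4 + 1/16*1/2, 1/4 + 1/16*3/4) = [9/32, 19/64) <- contains code 37/128
  'e': [1/4 + 1/16*3/4, 1/4 + 1/16*1/1) = [19/64, 5/16)
  emit 'b', narrow to [9/32, 19/64)

Answer: 9/32 19/64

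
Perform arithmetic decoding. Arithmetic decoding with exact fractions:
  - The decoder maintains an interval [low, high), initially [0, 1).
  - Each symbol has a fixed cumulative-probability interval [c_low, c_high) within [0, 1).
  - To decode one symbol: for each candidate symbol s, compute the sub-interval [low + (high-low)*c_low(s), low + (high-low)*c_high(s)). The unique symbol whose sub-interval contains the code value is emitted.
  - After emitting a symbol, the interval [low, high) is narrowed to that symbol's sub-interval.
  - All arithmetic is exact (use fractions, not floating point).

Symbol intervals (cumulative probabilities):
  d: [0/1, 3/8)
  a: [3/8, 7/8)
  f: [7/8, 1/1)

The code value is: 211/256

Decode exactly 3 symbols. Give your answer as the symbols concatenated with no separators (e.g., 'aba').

Step 1: interval [0/1, 1/1), width = 1/1 - 0/1 = 1/1
  'd': [0/1 + 1/1*0/1, 0/1 + 1/1*3/8) = [0/1, 3/8)
  'a': [0/1 + 1/1*3/8, 0/1 + 1/1*7/8) = [3/8, 7/8) <- contains code 211/256
  'f': [0/1 + 1/1*7/8, 0/1 + 1/1*1/1) = [7/8, 1/1)
  emit 'a', narrow to [3/8, 7/8)
Step 2: interval [3/8, 7/8), width = 7/8 - 3/8 = 1/2
  'd': [3/8 + 1/2*0/1, 3/8 + 1/2*3/8) = [3/8, 9/16)
  'a': [3/8 + 1/2*3/8, 3/8 + 1/2*7/8) = [9/16, 13/16)
  'f': [3/8 + 1/2*7/8, 3/8 + 1/2*1/1) = [13/16, 7/8) <- contains code 211/256
  emit 'f', narrow to [13/16, 7/8)
Step 3: interval [13/16, 7/8), width = 7/8 - 13/16 = 1/16
  'd': [13/16 + 1/16*0/1, 13/16 + 1/16*3/8) = [13/16, 107/128) <- contains code 211/256
  'a': [13/16 + 1/16*3/8, 13/16 + 1/16*7/8) = [107/128, 111/128)
  'f': [13/16 + 1/16*7/8, 13/16 + 1/16*1/1) = [111/128, 7/8)
  emit 'd', narrow to [13/16, 107/128)

Answer: afd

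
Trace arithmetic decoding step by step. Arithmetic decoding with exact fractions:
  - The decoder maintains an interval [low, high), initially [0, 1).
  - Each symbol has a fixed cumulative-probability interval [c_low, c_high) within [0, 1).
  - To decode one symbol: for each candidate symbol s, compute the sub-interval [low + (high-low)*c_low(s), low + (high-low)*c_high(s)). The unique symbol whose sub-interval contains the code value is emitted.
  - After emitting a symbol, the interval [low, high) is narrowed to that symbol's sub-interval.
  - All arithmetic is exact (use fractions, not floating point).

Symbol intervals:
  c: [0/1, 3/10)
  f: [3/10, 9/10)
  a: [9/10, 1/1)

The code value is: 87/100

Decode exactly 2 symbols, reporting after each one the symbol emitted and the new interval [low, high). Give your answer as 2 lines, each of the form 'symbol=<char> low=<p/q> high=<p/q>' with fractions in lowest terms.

Answer: symbol=f low=3/10 high=9/10
symbol=a low=21/25 high=9/10

Derivation:
Step 1: interval [0/1, 1/1), width = 1/1 - 0/1 = 1/1
  'c': [0/1 + 1/1*0/1, 0/1 + 1/1*3/10) = [0/1, 3/10)
  'f': [0/1 + 1/1*3/10, 0/1 + 1/1*9/10) = [3/10, 9/10) <- contains code 87/100
  'a': [0/1 + 1/1*9/10, 0/1 + 1/1*1/1) = [9/10, 1/1)
  emit 'f', narrow to [3/10, 9/10)
Step 2: interval [3/10, 9/10), width = 9/10 - 3/10 = 3/5
  'c': [3/10 + 3/5*0/1, 3/10 + 3/5*3/10) = [3/10, 12/25)
  'f': [3/10 + 3/5*3/10, 3/10 + 3/5*9/10) = [12/25, 21/25)
  'a': [3/10 + 3/5*9/10, 3/10 + 3/5*1/1) = [21/25, 9/10) <- contains code 87/100
  emit 'a', narrow to [21/25, 9/10)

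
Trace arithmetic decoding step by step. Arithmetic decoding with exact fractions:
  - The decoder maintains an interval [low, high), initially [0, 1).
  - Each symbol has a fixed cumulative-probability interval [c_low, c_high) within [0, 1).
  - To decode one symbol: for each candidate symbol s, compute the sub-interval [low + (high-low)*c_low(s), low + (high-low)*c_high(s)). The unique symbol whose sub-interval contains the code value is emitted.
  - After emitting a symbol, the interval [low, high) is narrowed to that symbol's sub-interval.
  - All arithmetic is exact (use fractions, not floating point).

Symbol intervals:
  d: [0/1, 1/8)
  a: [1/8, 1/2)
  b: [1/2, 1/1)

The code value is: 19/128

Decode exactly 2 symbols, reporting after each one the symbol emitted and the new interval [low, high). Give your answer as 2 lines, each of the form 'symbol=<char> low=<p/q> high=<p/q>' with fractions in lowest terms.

Answer: symbol=a low=1/8 high=1/2
symbol=d low=1/8 high=11/64

Derivation:
Step 1: interval [0/1, 1/1), width = 1/1 - 0/1 = 1/1
  'd': [0/1 + 1/1*0/1, 0/1 + 1/1*1/8) = [0/1, 1/8)
  'a': [0/1 + 1/1*1/8, 0/1 + 1/1*1/2) = [1/8, 1/2) <- contains code 19/128
  'b': [0/1 + 1/1*1/2, 0/1 + 1/1*1/1) = [1/2, 1/1)
  emit 'a', narrow to [1/8, 1/2)
Step 2: interval [1/8, 1/2), width = 1/2 - 1/8 = 3/8
  'd': [1/8 + 3/8*0/1, 1/8 + 3/8*1/8) = [1/8, 11/64) <- contains code 19/128
  'a': [1/8 + 3/8*1/8, 1/8 + 3/8*1/2) = [11/64, 5/16)
  'b': [1/8 + 3/8*1/2, 1/8 + 3/8*1/1) = [5/16, 1/2)
  emit 'd', narrow to [1/8, 11/64)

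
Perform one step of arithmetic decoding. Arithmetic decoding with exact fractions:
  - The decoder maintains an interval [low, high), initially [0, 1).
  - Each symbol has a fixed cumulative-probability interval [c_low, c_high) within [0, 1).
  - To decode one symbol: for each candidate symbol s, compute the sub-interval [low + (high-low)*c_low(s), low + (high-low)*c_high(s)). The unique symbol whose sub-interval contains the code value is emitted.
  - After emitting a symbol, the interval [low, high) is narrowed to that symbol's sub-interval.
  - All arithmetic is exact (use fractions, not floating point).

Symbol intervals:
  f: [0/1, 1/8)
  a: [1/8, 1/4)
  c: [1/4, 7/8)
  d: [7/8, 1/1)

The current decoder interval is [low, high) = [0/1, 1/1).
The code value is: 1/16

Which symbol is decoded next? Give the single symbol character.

Interval width = high − low = 1/1 − 0/1 = 1/1
Scaled code = (code − low) / width = (1/16 − 0/1) / 1/1 = 1/16
  f: [0/1, 1/8) ← scaled code falls here ✓
  a: [1/8, 1/4) 
  c: [1/4, 7/8) 
  d: [7/8, 1/1) 

Answer: f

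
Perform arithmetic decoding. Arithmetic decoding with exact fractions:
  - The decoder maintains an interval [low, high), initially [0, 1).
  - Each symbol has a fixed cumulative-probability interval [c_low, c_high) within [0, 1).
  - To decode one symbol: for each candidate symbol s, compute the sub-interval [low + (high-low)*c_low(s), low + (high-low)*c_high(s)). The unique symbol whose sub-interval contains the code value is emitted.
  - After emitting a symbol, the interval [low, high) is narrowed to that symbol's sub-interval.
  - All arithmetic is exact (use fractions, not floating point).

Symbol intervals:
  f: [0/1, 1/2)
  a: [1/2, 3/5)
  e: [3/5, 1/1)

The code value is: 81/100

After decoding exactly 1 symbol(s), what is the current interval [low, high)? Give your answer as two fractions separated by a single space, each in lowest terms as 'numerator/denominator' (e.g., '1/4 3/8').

Answer: 3/5 1/1

Derivation:
Step 1: interval [0/1, 1/1), width = 1/1 - 0/1 = 1/1
  'f': [0/1 + 1/1*0/1, 0/1 + 1/1*1/2) = [0/1, 1/2)
  'a': [0/1 + 1/1*1/2, 0/1 + 1/1*3/5) = [1/2, 3/5)
  'e': [0/1 + 1/1*3/5, 0/1 + 1/1*1/1) = [3/5, 1/1) <- contains code 81/100
  emit 'e', narrow to [3/5, 1/1)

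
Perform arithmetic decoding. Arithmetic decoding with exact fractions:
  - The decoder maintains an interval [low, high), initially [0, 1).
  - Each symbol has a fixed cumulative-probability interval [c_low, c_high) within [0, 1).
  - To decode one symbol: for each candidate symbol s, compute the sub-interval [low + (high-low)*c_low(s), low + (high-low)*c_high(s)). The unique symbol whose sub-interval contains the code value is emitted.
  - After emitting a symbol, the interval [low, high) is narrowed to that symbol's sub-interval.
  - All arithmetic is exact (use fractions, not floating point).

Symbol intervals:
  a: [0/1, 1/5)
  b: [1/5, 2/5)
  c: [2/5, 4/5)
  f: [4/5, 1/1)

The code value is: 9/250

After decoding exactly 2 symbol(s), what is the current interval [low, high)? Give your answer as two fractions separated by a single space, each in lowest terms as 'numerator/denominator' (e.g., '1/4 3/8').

Step 1: interval [0/1, 1/1), width = 1/1 - 0/1 = 1/1
  'a': [0/1 + 1/1*0/1, 0/1 + 1/1*1/5) = [0/1, 1/5) <- contains code 9/250
  'b': [0/1 + 1/1*1/5, 0/1 + 1/1*2/5) = [1/5, 2/5)
  'c': [0/1 + 1/1*2/5, 0/1 + 1/1*4/5) = [2/5, 4/5)
  'f': [0/1 + 1/1*4/5, 0/1 + 1/1*1/1) = [4/5, 1/1)
  emit 'a', narrow to [0/1, 1/5)
Step 2: interval [0/1, 1/5), width = 1/5 - 0/1 = 1/5
  'a': [0/1 + 1/5*0/1, 0/1 + 1/5*1/5) = [0/1, 1/25) <- contains code 9/250
  'b': [0/1 + 1/5*1/5, 0/1 + 1/5*2/5) = [1/25, 2/25)
  'c': [0/1 + 1/5*2/5, 0/1 + 1/5*4/5) = [2/25, 4/25)
  'f': [0/1 + 1/5*4/5, 0/1 + 1/5*1/1) = [4/25, 1/5)
  emit 'a', narrow to [0/1, 1/25)

Answer: 0/1 1/25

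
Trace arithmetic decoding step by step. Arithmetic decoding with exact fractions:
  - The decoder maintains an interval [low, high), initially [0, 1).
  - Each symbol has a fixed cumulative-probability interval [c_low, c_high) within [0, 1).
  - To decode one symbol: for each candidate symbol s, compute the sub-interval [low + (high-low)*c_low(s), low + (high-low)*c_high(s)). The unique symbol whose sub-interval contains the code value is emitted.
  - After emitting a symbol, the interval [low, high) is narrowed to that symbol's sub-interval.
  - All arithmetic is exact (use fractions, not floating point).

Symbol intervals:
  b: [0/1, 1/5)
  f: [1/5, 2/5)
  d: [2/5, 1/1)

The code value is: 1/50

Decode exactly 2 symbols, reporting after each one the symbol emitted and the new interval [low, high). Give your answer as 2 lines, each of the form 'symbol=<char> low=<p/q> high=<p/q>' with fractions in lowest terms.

Answer: symbol=b low=0/1 high=1/5
symbol=b low=0/1 high=1/25

Derivation:
Step 1: interval [0/1, 1/1), width = 1/1 - 0/1 = 1/1
  'b': [0/1 + 1/1*0/1, 0/1 + 1/1*1/5) = [0/1, 1/5) <- contains code 1/50
  'f': [0/1 + 1/1*1/5, 0/1 + 1/1*2/5) = [1/5, 2/5)
  'd': [0/1 + 1/1*2/5, 0/1 + 1/1*1/1) = [2/5, 1/1)
  emit 'b', narrow to [0/1, 1/5)
Step 2: interval [0/1, 1/5), width = 1/5 - 0/1 = 1/5
  'b': [0/1 + 1/5*0/1, 0/1 + 1/5*1/5) = [0/1, 1/25) <- contains code 1/50
  'f': [0/1 + 1/5*1/5, 0/1 + 1/5*2/5) = [1/25, 2/25)
  'd': [0/1 + 1/5*2/5, 0/1 + 1/5*1/1) = [2/25, 1/5)
  emit 'b', narrow to [0/1, 1/25)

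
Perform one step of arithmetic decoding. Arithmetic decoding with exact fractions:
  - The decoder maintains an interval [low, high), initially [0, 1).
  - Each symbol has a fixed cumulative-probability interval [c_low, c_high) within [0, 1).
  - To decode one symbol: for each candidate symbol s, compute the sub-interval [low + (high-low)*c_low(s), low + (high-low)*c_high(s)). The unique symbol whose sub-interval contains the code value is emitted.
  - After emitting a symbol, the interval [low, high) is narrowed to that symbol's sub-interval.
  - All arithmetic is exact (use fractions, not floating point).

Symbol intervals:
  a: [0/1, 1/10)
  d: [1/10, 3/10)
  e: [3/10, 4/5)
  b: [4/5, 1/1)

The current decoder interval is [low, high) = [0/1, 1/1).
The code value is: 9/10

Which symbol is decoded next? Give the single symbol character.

Interval width = high − low = 1/1 − 0/1 = 1/1
Scaled code = (code − low) / width = (9/10 − 0/1) / 1/1 = 9/10
  a: [0/1, 1/10) 
  d: [1/10, 3/10) 
  e: [3/10, 4/5) 
  b: [4/5, 1/1) ← scaled code falls here ✓

Answer: b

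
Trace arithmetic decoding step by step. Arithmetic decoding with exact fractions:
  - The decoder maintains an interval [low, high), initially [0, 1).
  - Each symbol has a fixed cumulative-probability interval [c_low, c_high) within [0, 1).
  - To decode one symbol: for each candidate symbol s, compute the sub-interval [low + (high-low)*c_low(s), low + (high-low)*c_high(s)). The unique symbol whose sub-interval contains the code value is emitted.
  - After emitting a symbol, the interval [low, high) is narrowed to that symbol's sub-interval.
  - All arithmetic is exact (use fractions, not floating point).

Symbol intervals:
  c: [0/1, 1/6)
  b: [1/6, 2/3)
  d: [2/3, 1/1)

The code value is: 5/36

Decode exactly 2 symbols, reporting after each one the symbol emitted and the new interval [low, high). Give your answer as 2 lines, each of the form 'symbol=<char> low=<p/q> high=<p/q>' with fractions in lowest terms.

Answer: symbol=c low=0/1 high=1/6
symbol=d low=1/9 high=1/6

Derivation:
Step 1: interval [0/1, 1/1), width = 1/1 - 0/1 = 1/1
  'c': [0/1 + 1/1*0/1, 0/1 + 1/1*1/6) = [0/1, 1/6) <- contains code 5/36
  'b': [0/1 + 1/1*1/6, 0/1 + 1/1*2/3) = [1/6, 2/3)
  'd': [0/1 + 1/1*2/3, 0/1 + 1/1*1/1) = [2/3, 1/1)
  emit 'c', narrow to [0/1, 1/6)
Step 2: interval [0/1, 1/6), width = 1/6 - 0/1 = 1/6
  'c': [0/1 + 1/6*0/1, 0/1 + 1/6*1/6) = [0/1, 1/36)
  'b': [0/1 + 1/6*1/6, 0/1 + 1/6*2/3) = [1/36, 1/9)
  'd': [0/1 + 1/6*2/3, 0/1 + 1/6*1/1) = [1/9, 1/6) <- contains code 5/36
  emit 'd', narrow to [1/9, 1/6)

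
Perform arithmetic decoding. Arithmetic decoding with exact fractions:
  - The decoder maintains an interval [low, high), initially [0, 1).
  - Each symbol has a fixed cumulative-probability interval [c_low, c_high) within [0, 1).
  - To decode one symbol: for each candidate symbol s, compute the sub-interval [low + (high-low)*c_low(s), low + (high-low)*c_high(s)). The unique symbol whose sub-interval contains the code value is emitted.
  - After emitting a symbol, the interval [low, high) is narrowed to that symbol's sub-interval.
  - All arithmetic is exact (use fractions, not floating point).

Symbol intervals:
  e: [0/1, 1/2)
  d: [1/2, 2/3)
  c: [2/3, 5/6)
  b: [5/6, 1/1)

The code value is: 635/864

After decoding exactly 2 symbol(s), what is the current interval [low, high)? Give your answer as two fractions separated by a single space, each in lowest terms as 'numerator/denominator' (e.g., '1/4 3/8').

Step 1: interval [0/1, 1/1), width = 1/1 - 0/1 = 1/1
  'e': [0/1 + 1/1*0/1, 0/1 + 1/1*1/2) = [0/1, 1/2)
  'd': [0/1 + 1/1*1/2, 0/1 + 1/1*2/3) = [1/2, 2/3)
  'c': [0/1 + 1/1*2/3, 0/1 + 1/1*5/6) = [2/3, 5/6) <- contains code 635/864
  'b': [0/1 + 1/1*5/6, 0/1 + 1/1*1/1) = [5/6, 1/1)
  emit 'c', narrow to [2/3, 5/6)
Step 2: interval [2/3, 5/6), width = 5/6 - 2/3 = 1/6
  'e': [2/3 + 1/6*0/1, 2/3 + 1/6*1/2) = [2/3, 3/4) <- contains code 635/864
  'd': [2/3 + 1/6*1/2, 2/3 + 1/6*2/3) = [3/4, 7/9)
  'c': [2/3 + 1/6*2/3, 2/3 + 1/6*5/6) = [7/9, 29/36)
  'b': [2/3 + 1/6*5/6, 2/3 + 1/6*1/1) = [29/36, 5/6)
  emit 'e', narrow to [2/3, 3/4)

Answer: 2/3 3/4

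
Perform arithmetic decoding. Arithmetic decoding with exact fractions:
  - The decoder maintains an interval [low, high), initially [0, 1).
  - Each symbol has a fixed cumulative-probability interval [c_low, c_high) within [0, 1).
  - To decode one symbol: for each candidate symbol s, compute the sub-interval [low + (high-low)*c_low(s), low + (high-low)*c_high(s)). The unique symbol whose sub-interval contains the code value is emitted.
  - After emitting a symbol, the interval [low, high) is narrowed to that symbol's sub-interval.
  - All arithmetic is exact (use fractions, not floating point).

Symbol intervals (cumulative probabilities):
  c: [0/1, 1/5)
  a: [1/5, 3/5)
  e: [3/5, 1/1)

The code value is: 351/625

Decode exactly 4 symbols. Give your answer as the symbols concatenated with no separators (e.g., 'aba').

Step 1: interval [0/1, 1/1), width = 1/1 - 0/1 = 1/1
  'c': [0/1 + 1/1*0/1, 0/1 + 1/1*1/5) = [0/1, 1/5)
  'a': [0/1 + 1/1*1/5, 0/1 + 1/1*3/5) = [1/5, 3/5) <- contains code 351/625
  'e': [0/1 + 1/1*3/5, 0/1 + 1/1*1/1) = [3/5, 1/1)
  emit 'a', narrow to [1/5, 3/5)
Step 2: interval [1/5, 3/5), width = 3/5 - 1/5 = 2/5
  'c': [1/5 + 2/5*0/1, 1/5 + 2/5*1/5) = [1/5, 7/25)
  'a': [1/5 + 2/5*1/5, 1/5 + 2/5*3/5) = [7/25, 11/25)
  'e': [1/5 + 2/5*3/5, 1/5 + 2/5*1/1) = [11/25, 3/5) <- contains code 351/625
  emit 'e', narrow to [11/25, 3/5)
Step 3: interval [11/25, 3/5), width = 3/5 - 11/25 = 4/25
  'c': [11/25 + 4/25*0/1, 11/25 + 4/25*1/5) = [11/25, 59/125)
  'a': [11/25 + 4/25*1/5, 11/25 + 4/25*3/5) = [59/125, 67/125)
  'e': [11/25 + 4/25*3/5, 11/25 + 4/25*1/1) = [67/125, 3/5) <- contains code 351/625
  emit 'e', narrow to [67/125, 3/5)
Step 4: interval [67/125, 3/5), width = 3/5 - 67/125 = 8/125
  'c': [67/125 + 8/125*0/1, 67/125 + 8/125*1/5) = [67/125, 343/625)
  'a': [67/125 + 8/125*1/5, 67/125 + 8/125*3/5) = [343/625, 359/625) <- contains code 351/625
  'e': [67/125 + 8/125*3/5, 67/125 + 8/125*1/1) = [359/625, 3/5)
  emit 'a', narrow to [343/625, 359/625)

Answer: aeea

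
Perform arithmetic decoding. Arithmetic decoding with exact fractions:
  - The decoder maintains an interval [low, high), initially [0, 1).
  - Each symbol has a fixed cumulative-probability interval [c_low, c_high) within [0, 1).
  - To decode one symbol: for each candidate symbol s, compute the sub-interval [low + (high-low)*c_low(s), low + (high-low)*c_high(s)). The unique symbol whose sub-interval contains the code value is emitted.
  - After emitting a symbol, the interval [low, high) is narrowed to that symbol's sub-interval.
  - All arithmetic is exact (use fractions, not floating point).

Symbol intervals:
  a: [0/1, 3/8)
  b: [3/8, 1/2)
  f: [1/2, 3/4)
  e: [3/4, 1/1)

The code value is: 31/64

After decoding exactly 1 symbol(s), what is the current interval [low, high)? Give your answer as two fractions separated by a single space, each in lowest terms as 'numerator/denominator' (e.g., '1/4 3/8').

Answer: 3/8 1/2

Derivation:
Step 1: interval [0/1, 1/1), width = 1/1 - 0/1 = 1/1
  'a': [0/1 + 1/1*0/1, 0/1 + 1/1*3/8) = [0/1, 3/8)
  'b': [0/1 + 1/1*3/8, 0/1 + 1/1*1/2) = [3/8, 1/2) <- contains code 31/64
  'f': [0/1 + 1/1*1/2, 0/1 + 1/1*3/4) = [1/2, 3/4)
  'e': [0/1 + 1/1*3/4, 0/1 + 1/1*1/1) = [3/4, 1/1)
  emit 'b', narrow to [3/8, 1/2)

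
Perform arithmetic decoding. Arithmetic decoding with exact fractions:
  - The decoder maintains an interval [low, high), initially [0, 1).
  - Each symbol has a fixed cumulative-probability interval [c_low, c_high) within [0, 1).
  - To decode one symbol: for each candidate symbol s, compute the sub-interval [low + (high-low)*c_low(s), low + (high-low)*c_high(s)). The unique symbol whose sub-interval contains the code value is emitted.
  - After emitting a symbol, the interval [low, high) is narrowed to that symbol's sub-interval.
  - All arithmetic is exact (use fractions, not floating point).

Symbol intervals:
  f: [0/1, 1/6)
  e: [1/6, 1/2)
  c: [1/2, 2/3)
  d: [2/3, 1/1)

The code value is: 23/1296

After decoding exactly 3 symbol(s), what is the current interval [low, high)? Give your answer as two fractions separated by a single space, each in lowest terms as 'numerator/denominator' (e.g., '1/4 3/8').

Answer: 1/72 1/54

Derivation:
Step 1: interval [0/1, 1/1), width = 1/1 - 0/1 = 1/1
  'f': [0/1 + 1/1*0/1, 0/1 + 1/1*1/6) = [0/1, 1/6) <- contains code 23/1296
  'e': [0/1 + 1/1*1/6, 0/1 + 1/1*1/2) = [1/6, 1/2)
  'c': [0/1 + 1/1*1/2, 0/1 + 1/1*2/3) = [1/2, 2/3)
  'd': [0/1 + 1/1*2/3, 0/1 + 1/1*1/1) = [2/3, 1/1)
  emit 'f', narrow to [0/1, 1/6)
Step 2: interval [0/1, 1/6), width = 1/6 - 0/1 = 1/6
  'f': [0/1 + 1/6*0/1, 0/1 + 1/6*1/6) = [0/1, 1/36) <- contains code 23/1296
  'e': [0/1 + 1/6*1/6, 0/1 + 1/6*1/2) = [1/36, 1/12)
  'c': [0/1 + 1/6*1/2, 0/1 + 1/6*2/3) = [1/12, 1/9)
  'd': [0/1 + 1/6*2/3, 0/1 + 1/6*1/1) = [1/9, 1/6)
  emit 'f', narrow to [0/1, 1/36)
Step 3: interval [0/1, 1/36), width = 1/36 - 0/1 = 1/36
  'f': [0/1 + 1/36*0/1, 0/1 + 1/36*1/6) = [0/1, 1/216)
  'e': [0/1 + 1/36*1/6, 0/1 + 1/36*1/2) = [1/216, 1/72)
  'c': [0/1 + 1/36*1/2, 0/1 + 1/36*2/3) = [1/72, 1/54) <- contains code 23/1296
  'd': [0/1 + 1/36*2/3, 0/1 + 1/36*1/1) = [1/54, 1/36)
  emit 'c', narrow to [1/72, 1/54)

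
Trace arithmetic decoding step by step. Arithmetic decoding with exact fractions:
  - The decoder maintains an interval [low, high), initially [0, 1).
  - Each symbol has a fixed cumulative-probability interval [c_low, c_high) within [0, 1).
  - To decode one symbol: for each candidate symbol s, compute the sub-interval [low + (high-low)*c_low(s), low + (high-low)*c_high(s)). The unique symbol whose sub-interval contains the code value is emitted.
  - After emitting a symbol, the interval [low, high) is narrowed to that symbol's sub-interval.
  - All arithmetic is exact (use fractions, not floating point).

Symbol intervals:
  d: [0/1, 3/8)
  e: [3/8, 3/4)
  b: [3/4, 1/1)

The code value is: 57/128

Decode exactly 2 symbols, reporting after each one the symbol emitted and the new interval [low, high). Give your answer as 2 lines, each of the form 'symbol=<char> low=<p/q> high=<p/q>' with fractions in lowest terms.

Answer: symbol=e low=3/8 high=3/4
symbol=d low=3/8 high=33/64

Derivation:
Step 1: interval [0/1, 1/1), width = 1/1 - 0/1 = 1/1
  'd': [0/1 + 1/1*0/1, 0/1 + 1/1*3/8) = [0/1, 3/8)
  'e': [0/1 + 1/1*3/8, 0/1 + 1/1*3/4) = [3/8, 3/4) <- contains code 57/128
  'b': [0/1 + 1/1*3/4, 0/1 + 1/1*1/1) = [3/4, 1/1)
  emit 'e', narrow to [3/8, 3/4)
Step 2: interval [3/8, 3/4), width = 3/4 - 3/8 = 3/8
  'd': [3/8 + 3/8*0/1, 3/8 + 3/8*3/8) = [3/8, 33/64) <- contains code 57/128
  'e': [3/8 + 3/8*3/8, 3/8 + 3/8*3/4) = [33/64, 21/32)
  'b': [3/8 + 3/8*3/4, 3/8 + 3/8*1/1) = [21/32, 3/4)
  emit 'd', narrow to [3/8, 33/64)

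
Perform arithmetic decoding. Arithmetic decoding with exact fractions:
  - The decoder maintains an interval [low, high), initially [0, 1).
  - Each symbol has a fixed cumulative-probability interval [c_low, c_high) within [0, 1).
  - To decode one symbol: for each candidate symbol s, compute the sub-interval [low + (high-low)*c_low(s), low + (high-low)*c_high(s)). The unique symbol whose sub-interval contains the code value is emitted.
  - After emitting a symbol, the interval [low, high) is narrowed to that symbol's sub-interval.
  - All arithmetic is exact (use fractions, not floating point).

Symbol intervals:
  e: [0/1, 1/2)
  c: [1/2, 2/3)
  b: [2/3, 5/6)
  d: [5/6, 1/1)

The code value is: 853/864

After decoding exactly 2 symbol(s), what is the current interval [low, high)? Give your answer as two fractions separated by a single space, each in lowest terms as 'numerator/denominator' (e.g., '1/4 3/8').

Step 1: interval [0/1, 1/1), width = 1/1 - 0/1 = 1/1
  'e': [0/1 + 1/1*0/1, 0/1 + 1/1*1/2) = [0/1, 1/2)
  'c': [0/1 + 1/1*1/2, 0/1 + 1/1*2/3) = [1/2, 2/3)
  'b': [0/1 + 1/1*2/3, 0/1 + 1/1*5/6) = [2/3, 5/6)
  'd': [0/1 + 1/1*5/6, 0/1 + 1/1*1/1) = [5/6, 1/1) <- contains code 853/864
  emit 'd', narrow to [5/6, 1/1)
Step 2: interval [5/6, 1/1), width = 1/1 - 5/6 = 1/6
  'e': [5/6 + 1/6*0/1, 5/6 + 1/6*1/2) = [5/6, 11/12)
  'c': [5/6 + 1/6*1/2, 5/6 + 1/6*2/3) = [11/12, 17/18)
  'b': [5/6 + 1/6*2/3, 5/6 + 1/6*5/6) = [17/18, 35/36)
  'd': [5/6 + 1/6*5/6, 5/6 + 1/6*1/1) = [35/36, 1/1) <- contains code 853/864
  emit 'd', narrow to [35/36, 1/1)

Answer: 35/36 1/1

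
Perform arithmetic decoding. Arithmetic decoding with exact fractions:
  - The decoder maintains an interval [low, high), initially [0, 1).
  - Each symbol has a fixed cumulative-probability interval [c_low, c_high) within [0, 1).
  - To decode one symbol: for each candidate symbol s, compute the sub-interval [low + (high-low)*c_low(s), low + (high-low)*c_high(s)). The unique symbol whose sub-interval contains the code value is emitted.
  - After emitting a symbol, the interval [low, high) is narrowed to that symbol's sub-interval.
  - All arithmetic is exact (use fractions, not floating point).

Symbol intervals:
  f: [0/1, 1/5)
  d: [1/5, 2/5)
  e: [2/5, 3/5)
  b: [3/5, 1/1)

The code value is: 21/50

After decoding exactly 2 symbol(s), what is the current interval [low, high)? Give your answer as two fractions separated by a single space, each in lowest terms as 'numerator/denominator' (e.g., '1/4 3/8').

Answer: 2/5 11/25

Derivation:
Step 1: interval [0/1, 1/1), width = 1/1 - 0/1 = 1/1
  'f': [0/1 + 1/1*0/1, 0/1 + 1/1*1/5) = [0/1, 1/5)
  'd': [0/1 + 1/1*1/5, 0/1 + 1/1*2/5) = [1/5, 2/5)
  'e': [0/1 + 1/1*2/5, 0/1 + 1/1*3/5) = [2/5, 3/5) <- contains code 21/50
  'b': [0/1 + 1/1*3/5, 0/1 + 1/1*1/1) = [3/5, 1/1)
  emit 'e', narrow to [2/5, 3/5)
Step 2: interval [2/5, 3/5), width = 3/5 - 2/5 = 1/5
  'f': [2/5 + 1/5*0/1, 2/5 + 1/5*1/5) = [2/5, 11/25) <- contains code 21/50
  'd': [2/5 + 1/5*1/5, 2/5 + 1/5*2/5) = [11/25, 12/25)
  'e': [2/5 + 1/5*2/5, 2/5 + 1/5*3/5) = [12/25, 13/25)
  'b': [2/5 + 1/5*3/5, 2/5 + 1/5*1/1) = [13/25, 3/5)
  emit 'f', narrow to [2/5, 11/25)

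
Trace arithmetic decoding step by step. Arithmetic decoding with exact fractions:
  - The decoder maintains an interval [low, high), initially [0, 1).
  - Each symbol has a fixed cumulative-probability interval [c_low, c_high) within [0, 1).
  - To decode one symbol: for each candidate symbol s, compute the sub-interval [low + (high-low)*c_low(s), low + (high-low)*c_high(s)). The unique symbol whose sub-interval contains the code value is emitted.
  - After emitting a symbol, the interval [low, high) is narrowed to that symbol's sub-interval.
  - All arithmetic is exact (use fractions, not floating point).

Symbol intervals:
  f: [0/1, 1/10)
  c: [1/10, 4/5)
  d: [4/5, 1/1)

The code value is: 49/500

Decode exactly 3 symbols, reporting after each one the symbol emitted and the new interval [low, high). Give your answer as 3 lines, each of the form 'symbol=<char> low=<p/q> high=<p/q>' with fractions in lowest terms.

Step 1: interval [0/1, 1/1), width = 1/1 - 0/1 = 1/1
  'f': [0/1 + 1/1*0/1, 0/1 + 1/1*1/10) = [0/1, 1/10) <- contains code 49/500
  'c': [0/1 + 1/1*1/10, 0/1 + 1/1*4/5) = [1/10, 4/5)
  'd': [0/1 + 1/1*4/5, 0/1 + 1/1*1/1) = [4/5, 1/1)
  emit 'f', narrow to [0/1, 1/10)
Step 2: interval [0/1, 1/10), width = 1/10 - 0/1 = 1/10
  'f': [0/1 + 1/10*0/1, 0/1 + 1/10*1/10) = [0/1, 1/100)
  'c': [0/1 + 1/10*1/10, 0/1 + 1/10*4/5) = [1/100, 2/25)
  'd': [0/1 + 1/10*4/5, 0/1 + 1/10*1/1) = [2/25, 1/10) <- contains code 49/500
  emit 'd', narrow to [2/25, 1/10)
Step 3: interval [2/25, 1/10), width = 1/10 - 2/25 = 1/50
  'f': [2/25 + 1/50*0/1, 2/25 + 1/50*1/10) = [2/25, 41/500)
  'c': [2/25 + 1/50*1/10, 2/25 + 1/50*4/5) = [41/500, 12/125)
  'd': [2/25 + 1/50*4/5, 2/25 + 1/50*1/1) = [12/125, 1/10) <- contains code 49/500
  emit 'd', narrow to [12/125, 1/10)

Answer: symbol=f low=0/1 high=1/10
symbol=d low=2/25 high=1/10
symbol=d low=12/125 high=1/10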